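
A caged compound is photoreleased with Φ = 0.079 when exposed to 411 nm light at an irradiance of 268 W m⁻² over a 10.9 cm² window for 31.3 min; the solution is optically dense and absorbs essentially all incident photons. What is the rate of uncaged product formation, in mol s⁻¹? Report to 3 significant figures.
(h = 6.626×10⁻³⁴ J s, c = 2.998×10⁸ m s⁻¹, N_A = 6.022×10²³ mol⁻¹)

7.93×10⁻⁸ mol s⁻¹

Photon energy at 411 nm: hc/λ = (6.626×10⁻³⁴)(2.998×10⁸)/(411×10⁻⁹) = 4.833×10⁻¹⁹ J.
Energy delivered: (268 W m⁻²)(10.9×10⁻⁴ m²)(1878 s) = 548.6 J.
Photons incident: 548.6 / 4.833×10⁻¹⁹ = 1.135×10²¹, i.e. 1.135×10²¹/6.022×10²³ = 0.001885 mol.
Product formed: 0.079 × 0.001885 = 1.489×10⁻⁴ mol.
Rate: 1.489×10⁻⁴ / 1878 s = 7.93×10⁻⁸ mol s⁻¹.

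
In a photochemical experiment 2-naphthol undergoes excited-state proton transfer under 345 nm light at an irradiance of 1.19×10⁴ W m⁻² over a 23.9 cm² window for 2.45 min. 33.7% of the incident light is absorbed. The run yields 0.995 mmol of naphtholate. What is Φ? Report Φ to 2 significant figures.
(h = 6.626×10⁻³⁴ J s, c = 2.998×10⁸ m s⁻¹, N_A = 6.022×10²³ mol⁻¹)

Product: 0.995 mmol = 9.95×10⁻⁴ mol.
Photon energy at 345 nm: hc/λ = (6.626×10⁻³⁴)(2.998×10⁸)/(345×10⁻⁹) = 5.758×10⁻¹⁹ J.
Energy delivered: (1.19×10⁴ W m⁻²)(23.9×10⁻⁴ m²)(147 s) = 4181 J.
Photons incident: 4181 / 5.758×10⁻¹⁹ = 7.261×10²¹, i.e. 7.261×10²¹/6.022×10²³ = 0.01206 mol.
Photons absorbed: 0.337 × 0.01206 = 0.004064 mol.
Φ = 9.95×10⁻⁴ mol / 0.004064 mol photons = 0.24.

Φ = 0.24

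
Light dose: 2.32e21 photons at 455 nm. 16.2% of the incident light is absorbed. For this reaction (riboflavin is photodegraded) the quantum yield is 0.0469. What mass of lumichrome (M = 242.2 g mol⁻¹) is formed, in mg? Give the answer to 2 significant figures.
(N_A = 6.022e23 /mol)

7.1 mg

Moles of photons: 2.32e21 / 6.022e23 = 0.003853 mol.
Photons absorbed: 0.162 × 0.003853 = 6.242e-4 mol.
Product: Φ × n_abs = 0.0469 × 6.242e-4 = 2.927e-5 mol.
Mass: 2.927e-5 × 242.2 = 0.007089 g = 7.1 mg.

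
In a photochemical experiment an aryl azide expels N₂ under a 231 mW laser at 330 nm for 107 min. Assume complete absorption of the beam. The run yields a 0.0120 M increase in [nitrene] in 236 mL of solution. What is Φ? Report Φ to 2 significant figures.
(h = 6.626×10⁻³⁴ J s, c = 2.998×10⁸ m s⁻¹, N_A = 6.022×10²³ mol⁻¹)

Product: (0.0120 M)(0.236 L) = 0.002832 mol.
Photon energy at 330 nm: hc/λ = (6.626×10⁻³⁴)(2.998×10⁸)/(330×10⁻⁹) = 6.020×10⁻¹⁹ J.
Energy delivered: (231 mW)(6420 s) = 1483 J.
Photons incident: 1483 / 6.020×10⁻¹⁹ = 2.463×10²¹, i.e. 2.463×10²¹/6.022×10²³ = 0.004090 mol.
Φ = 0.002832 mol / 0.004090 mol photons = 0.69.

Φ = 0.69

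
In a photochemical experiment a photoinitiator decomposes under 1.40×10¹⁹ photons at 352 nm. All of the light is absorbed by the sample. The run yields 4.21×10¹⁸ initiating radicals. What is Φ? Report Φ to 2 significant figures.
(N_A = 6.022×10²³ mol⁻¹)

Product: 4.21×10¹⁸ / 6.022×10²³ = 6.991×10⁻⁶ mol.
Moles of photons: 1.40×10¹⁹ / 6.022×10²³ = 2.325×10⁻⁵ mol.
Φ = 6.991×10⁻⁶ mol / 2.325×10⁻⁵ mol photons = 0.30.

Φ = 0.30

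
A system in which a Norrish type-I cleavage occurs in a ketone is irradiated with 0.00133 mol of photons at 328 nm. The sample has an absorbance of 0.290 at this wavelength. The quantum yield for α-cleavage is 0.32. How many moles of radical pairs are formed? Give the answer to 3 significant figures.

Fraction absorbed: 1 − 10^(−0.290) = 0.4871.
Photons absorbed: 0.4871 × 0.00133 = 6.478×10⁻⁴ mol.
Product: Φ × n_abs = 0.32 × 6.478×10⁻⁴ = 2.073×10⁻⁴ mol.

2.07×10⁻⁴ mol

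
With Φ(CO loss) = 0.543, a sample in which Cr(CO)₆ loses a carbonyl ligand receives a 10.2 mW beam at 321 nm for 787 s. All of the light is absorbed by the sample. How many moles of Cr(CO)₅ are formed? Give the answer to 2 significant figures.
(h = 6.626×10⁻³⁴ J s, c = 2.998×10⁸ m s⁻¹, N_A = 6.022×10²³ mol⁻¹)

1.2×10⁻⁵ mol

Photon energy at 321 nm: hc/λ = (6.626×10⁻³⁴)(2.998×10⁸)/(321×10⁻⁹) = 6.188×10⁻¹⁹ J.
Energy delivered: (10.2 mW)(787 s) = 8.027 J.
Photons incident: 8.027 / 6.188×10⁻¹⁹ = 1.297×10¹⁹, i.e. 1.297×10¹⁹/6.022×10²³ = 2.154×10⁻⁵ mol.
Product: Φ × n_abs = 0.543 × 2.154×10⁻⁵ = 1.170×10⁻⁵ mol.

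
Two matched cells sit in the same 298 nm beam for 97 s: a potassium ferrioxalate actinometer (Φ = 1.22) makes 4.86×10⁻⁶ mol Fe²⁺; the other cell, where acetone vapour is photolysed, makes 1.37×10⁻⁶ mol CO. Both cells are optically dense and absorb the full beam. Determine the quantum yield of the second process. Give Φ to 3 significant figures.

Φ = 0.344

Photons absorbed by the actinometer: 4.86×10⁻⁶ / 1.22 = 3.984×10⁻⁶ mol.
Φ(unknown) = 1.37×10⁻⁶ / 3.984×10⁻⁶ = 0.344.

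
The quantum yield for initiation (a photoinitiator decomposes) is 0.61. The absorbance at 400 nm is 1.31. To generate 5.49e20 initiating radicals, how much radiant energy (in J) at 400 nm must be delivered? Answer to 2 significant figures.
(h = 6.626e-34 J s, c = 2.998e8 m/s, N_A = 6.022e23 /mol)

Product: 5.49e20 / 6.022e23 = 9.117e-4 mol.
Photons that must be absorbed: 9.117e-4 / 0.61 = 0.001495 mol.
Fraction absorbed: 1 − 10^(−1.31) = 0.9510.
Incident photons needed: 0.001495 / 0.9510 = 0.001572 mol.
Photon energy: hc/λ = 4.966e-19 J; per mole, 2.991e5 J mol⁻¹.
Energy required: 0.001572 × 2.991e5 = 470 J.

470 J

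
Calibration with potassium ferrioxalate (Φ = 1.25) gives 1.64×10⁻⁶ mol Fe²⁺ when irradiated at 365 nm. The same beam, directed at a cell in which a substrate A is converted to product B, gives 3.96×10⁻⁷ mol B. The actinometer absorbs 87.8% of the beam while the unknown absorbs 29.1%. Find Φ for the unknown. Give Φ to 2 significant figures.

Photons absorbed by the actinometer: 1.64×10⁻⁶ / 1.25 = 1.312×10⁻⁶ mol.
Incident flux: 1.312×10⁻⁶ / 0.878 = 1.494×10⁻⁶ einstein.
Absorbed by unknown: 0.291 × 1.494×10⁻⁶ = 4.348×10⁻⁷ mol.
Φ(unknown) = 3.96×10⁻⁷ / 4.348×10⁻⁷ = 0.91.

Φ = 0.91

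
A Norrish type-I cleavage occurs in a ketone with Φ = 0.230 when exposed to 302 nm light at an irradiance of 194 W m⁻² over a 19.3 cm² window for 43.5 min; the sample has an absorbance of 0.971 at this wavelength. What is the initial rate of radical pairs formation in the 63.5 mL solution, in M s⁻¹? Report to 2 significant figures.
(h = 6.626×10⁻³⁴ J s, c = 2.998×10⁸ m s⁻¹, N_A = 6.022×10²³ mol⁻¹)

3.1×10⁻⁶ M s⁻¹

Photon energy at 302 nm: hc/λ = (6.626×10⁻³⁴)(2.998×10⁸)/(302×10⁻⁹) = 6.578×10⁻¹⁹ J.
Energy delivered: (194 W m⁻²)(19.3×10⁻⁴ m²)(2610 s) = 977.2 J.
Photons incident: 977.2 / 6.578×10⁻¹⁹ = 1.486×10²¹, i.e. 1.486×10²¹/6.022×10²³ = 0.002468 mol.
Fraction absorbed: 1 − 10^(−0.971) = 0.8931.
Photons absorbed: 0.8931 × 0.002468 = 0.002204 mol.
Product formed: 0.230 × 0.002204 = 5.069×10⁻⁴ mol.
Rate: 5.069×10⁻⁴ mol / (2610 s × 0.0635 L) = 3.1×10⁻⁶ M s⁻¹.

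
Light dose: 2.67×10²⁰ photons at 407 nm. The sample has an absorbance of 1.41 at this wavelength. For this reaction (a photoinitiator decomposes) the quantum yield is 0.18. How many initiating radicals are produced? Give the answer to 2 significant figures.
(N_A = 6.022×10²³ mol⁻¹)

Moles of photons: 2.67×10²⁰ / 6.022×10²³ = 4.434×10⁻⁴ mol.
Fraction absorbed: 1 − 10^(−1.41) = 0.9611.
Photons absorbed: 0.9611 × 4.434×10⁻⁴ = 4.262×10⁻⁴ mol.
Product: Φ × n_abs = 0.18 × 4.262×10⁻⁴ = 7.672×10⁻⁵ mol.
As a count: 7.672×10⁻⁵ × 6.022×10²³ = 4.6×10¹⁹.

4.6×10¹⁹ initiating radicals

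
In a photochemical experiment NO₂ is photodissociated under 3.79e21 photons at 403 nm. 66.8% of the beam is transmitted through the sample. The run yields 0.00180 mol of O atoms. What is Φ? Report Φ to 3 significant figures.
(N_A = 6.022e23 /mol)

Moles of photons: 3.79e21 / 6.022e23 = 0.006294 mol.
Fraction absorbed: 1 − 66.8/100 = 0.3320.
Photons absorbed: 0.3320 × 0.006294 = 0.002090 mol.
Φ = 0.00180 mol / 0.002090 mol photons = 0.861.

Φ = 0.861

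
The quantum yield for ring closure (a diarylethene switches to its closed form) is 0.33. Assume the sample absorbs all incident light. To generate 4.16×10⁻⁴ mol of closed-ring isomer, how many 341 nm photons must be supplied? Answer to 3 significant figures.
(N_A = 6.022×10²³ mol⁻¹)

Photons that must be absorbed: 4.16×10⁻⁴ / 0.33 = 0.001261 mol.
Photon count: 0.001261 × 6.022×10²³ = 7.59×10²⁰.

7.59×10²⁰ photons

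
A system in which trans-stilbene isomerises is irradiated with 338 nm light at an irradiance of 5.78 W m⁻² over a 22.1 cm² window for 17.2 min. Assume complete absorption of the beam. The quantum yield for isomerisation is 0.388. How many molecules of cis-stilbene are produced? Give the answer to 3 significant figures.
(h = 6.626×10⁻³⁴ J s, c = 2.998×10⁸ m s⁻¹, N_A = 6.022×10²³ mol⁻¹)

8.70×10¹⁸ molecules

Photon energy at 338 nm: hc/λ = (6.626×10⁻³⁴)(2.998×10⁸)/(338×10⁻⁹) = 5.877×10⁻¹⁹ J.
Energy delivered: (5.78 W m⁻²)(22.1×10⁻⁴ m²)(1032 s) = 13.18 J.
Photons incident: 13.18 / 5.877×10⁻¹⁹ = 2.243×10¹⁹, i.e. 2.243×10¹⁹/6.022×10²³ = 3.725×10⁻⁵ mol.
Product: Φ × n_abs = 0.388 × 3.725×10⁻⁵ = 1.445×10⁻⁵ mol.
As a count: 1.445×10⁻⁵ × 6.022×10²³ = 8.70×10¹⁸.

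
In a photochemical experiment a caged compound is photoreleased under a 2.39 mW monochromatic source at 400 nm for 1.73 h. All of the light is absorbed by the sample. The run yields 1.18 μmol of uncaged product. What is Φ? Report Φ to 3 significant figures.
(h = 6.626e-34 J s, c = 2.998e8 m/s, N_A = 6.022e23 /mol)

Product: 1.18 μmol = 1.18e-6 mol.
Photon energy at 400 nm: hc/λ = (6.626e-34)(2.998e8)/(400e-9) = 4.966e-19 J.
Energy delivered: (2.39 mW)(6228 s) = 14.88 J.
Photons incident: 14.88 / 4.966e-19 = 2.996e19, i.e. 2.996e19/6.022e23 = 4.975e-5 mol.
Φ = 1.18e-6 mol / 4.975e-5 mol photons = 0.0237.

Φ = 0.0237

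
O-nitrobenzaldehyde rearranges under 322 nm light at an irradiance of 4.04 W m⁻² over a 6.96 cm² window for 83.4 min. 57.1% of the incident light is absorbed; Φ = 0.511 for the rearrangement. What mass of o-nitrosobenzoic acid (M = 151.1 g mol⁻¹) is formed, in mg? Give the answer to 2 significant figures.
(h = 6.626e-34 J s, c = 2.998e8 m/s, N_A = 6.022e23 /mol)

1.7 mg

Photon energy at 322 nm: hc/λ = (6.626e-34)(2.998e8)/(322e-9) = 6.169e-19 J.
Energy delivered: (4.04 W m⁻²)(6.96e-4 m²)(5004 s) = 14.07 J.
Photons incident: 14.07 / 6.169e-19 = 2.281e19, i.e. 2.281e19/6.022e23 = 3.788e-5 mol.
Photons absorbed: 0.571 × 3.788e-5 = 2.163e-5 mol.
Product: Φ × n_abs = 0.511 × 2.163e-5 = 1.105e-5 mol.
Mass: 1.105e-5 × 151.1 = 0.001670 g = 1.7 mg.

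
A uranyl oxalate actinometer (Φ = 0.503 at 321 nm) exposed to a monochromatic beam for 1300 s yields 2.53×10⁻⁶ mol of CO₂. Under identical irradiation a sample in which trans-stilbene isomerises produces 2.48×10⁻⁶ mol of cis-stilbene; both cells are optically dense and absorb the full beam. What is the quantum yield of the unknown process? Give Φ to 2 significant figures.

Photons absorbed by the actinometer: 2.53×10⁻⁶ / 0.503 = 5.030×10⁻⁶ mol.
Φ(unknown) = 2.48×10⁻⁶ / 5.030×10⁻⁶ = 0.49.

Φ = 0.49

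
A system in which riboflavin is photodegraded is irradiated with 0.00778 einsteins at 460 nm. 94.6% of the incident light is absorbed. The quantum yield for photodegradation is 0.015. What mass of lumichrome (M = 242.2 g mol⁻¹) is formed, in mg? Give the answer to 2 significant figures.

27 mg

Photons absorbed: 0.946 × 0.00778 = 0.007360 mol.
Product: Φ × n_abs = 0.015 × 0.007360 = 1.104×10⁻⁴ mol.
Mass: 1.104×10⁻⁴ × 242.2 = 0.02674 g = 27 mg.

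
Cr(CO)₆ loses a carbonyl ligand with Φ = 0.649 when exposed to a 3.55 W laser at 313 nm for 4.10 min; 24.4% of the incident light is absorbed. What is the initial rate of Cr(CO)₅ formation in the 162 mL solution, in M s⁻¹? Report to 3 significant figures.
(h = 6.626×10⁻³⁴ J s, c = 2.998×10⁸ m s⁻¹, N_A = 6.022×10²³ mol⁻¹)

9.08×10⁻⁶ M s⁻¹

Photon energy at 313 nm: hc/λ = (6.626×10⁻³⁴)(2.998×10⁸)/(313×10⁻⁹) = 6.347×10⁻¹⁹ J.
Energy delivered: (3.55 W)(246 s) = 873.3 J.
Photons incident: 873.3 / 6.347×10⁻¹⁹ = 1.376×10²¹, i.e. 1.376×10²¹/6.022×10²³ = 0.002285 mol.
Photons absorbed: 0.244 × 0.002285 = 5.575×10⁻⁴ mol.
Product formed: 0.649 × 5.575×10⁻⁴ = 3.618×10⁻⁴ mol.
Rate: 3.618×10⁻⁴ mol / (246 s × 0.162 L) = 9.08×10⁻⁶ M s⁻¹.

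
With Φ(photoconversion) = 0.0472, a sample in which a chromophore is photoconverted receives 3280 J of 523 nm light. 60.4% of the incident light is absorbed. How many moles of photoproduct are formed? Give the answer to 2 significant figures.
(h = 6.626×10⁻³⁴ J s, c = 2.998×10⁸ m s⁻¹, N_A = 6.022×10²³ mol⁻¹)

4.1×10⁻⁴ mol

Photon energy at 523 nm: hc/λ = (6.626×10⁻³⁴)(2.998×10⁸)/(523×10⁻⁹) = 3.798×10⁻¹⁹ J.
Photons incident: 3280 / 3.798×10⁻¹⁹ = 8.636×10²¹, i.e. 8.636×10²¹/6.022×10²³ = 0.01434 mol.
Photons absorbed: 0.604 × 0.01434 = 0.008661 mol.
Product: Φ × n_abs = 0.0472 × 0.008661 = 4.088×10⁻⁴ mol.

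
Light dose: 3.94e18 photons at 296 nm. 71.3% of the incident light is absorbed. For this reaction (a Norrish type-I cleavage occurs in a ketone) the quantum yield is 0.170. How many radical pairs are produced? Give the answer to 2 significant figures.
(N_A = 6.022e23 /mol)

4.8e17 radical pairs

Moles of photons: 3.94e18 / 6.022e23 = 6.543e-6 mol.
Photons absorbed: 0.713 × 6.543e-6 = 4.665e-6 mol.
Product: Φ × n_abs = 0.170 × 4.665e-6 = 7.931e-7 mol.
As a count: 7.931e-7 × 6.022e23 = 4.8e17.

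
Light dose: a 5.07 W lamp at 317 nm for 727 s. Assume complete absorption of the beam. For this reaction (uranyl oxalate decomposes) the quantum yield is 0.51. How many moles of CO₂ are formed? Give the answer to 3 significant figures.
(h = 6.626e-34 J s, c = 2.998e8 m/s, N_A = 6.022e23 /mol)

Photon energy at 317 nm: hc/λ = (6.626e-34)(2.998e8)/(317e-9) = 6.266e-19 J.
Energy delivered: (5.07 W)(727 s) = 3686 J.
Photons incident: 3686 / 6.266e-19 = 5.883e21, i.e. 5.883e21/6.022e23 = 0.009769 mol.
Product: Φ × n_abs = 0.51 × 0.009769 = 0.004982 mol.

0.00498 mol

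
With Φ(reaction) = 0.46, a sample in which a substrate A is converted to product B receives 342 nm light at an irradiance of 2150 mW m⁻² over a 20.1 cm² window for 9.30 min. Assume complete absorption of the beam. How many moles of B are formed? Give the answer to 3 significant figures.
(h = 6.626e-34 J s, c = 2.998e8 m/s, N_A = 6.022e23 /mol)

Photon energy at 342 nm: hc/λ = (6.626e-34)(2.998e8)/(342e-9) = 5.808e-19 J.
Energy delivered: (2150 mW m⁻²)(20.1e-4 m²)(558 s) = 2.411 J.
Photons incident: 2.411 / 5.808e-19 = 4.151e18, i.e. 4.151e18/6.022e23 = 6.893e-6 mol.
Product: Φ × n_abs = 0.46 × 6.893e-6 = 3.171e-6 mol.

3.17e-6 mol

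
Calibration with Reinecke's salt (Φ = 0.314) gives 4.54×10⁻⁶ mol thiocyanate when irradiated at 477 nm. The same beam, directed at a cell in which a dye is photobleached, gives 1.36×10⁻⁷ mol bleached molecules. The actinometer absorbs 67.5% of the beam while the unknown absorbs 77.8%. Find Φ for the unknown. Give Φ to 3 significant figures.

Photons absorbed by the actinometer: 4.54×10⁻⁶ / 0.314 = 1.446×10⁻⁵ mol.
Incident flux: 1.446×10⁻⁵ / 0.675 = 2.142×10⁻⁵ einstein.
Absorbed by unknown: 0.778 × 2.142×10⁻⁵ = 1.666×10⁻⁵ mol.
Φ(unknown) = 1.36×10⁻⁷ / 1.666×10⁻⁵ = 0.00816.

Φ = 0.00816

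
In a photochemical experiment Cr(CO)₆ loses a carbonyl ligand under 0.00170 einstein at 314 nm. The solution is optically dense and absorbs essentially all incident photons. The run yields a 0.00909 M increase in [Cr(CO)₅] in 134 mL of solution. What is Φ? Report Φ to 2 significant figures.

Product: (0.00909 M)(0.134 L) = 0.001218 mol.
Φ = 0.001218 mol / 0.00170 mol photons = 0.72.

Φ = 0.72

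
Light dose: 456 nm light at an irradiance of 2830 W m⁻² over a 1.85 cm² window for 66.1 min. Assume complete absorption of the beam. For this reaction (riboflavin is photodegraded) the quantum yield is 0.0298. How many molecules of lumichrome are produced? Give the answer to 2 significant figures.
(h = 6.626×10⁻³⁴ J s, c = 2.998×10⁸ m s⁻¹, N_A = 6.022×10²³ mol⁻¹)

Photon energy at 456 nm: hc/λ = (6.626×10⁻³⁴)(2.998×10⁸)/(456×10⁻⁹) = 4.356×10⁻¹⁹ J.
Energy delivered: (2830 W m⁻²)(1.85×10⁻⁴ m²)(3966 s) = 2076 J.
Photons incident: 2076 / 4.356×10⁻¹⁹ = 4.766×10²¹, i.e. 4.766×10²¹/6.022×10²³ = 0.007914 mol.
Product: Φ × n_abs = 0.0298 × 0.007914 = 2.358×10⁻⁴ mol.
As a count: 2.358×10⁻⁴ × 6.022×10²³ = 1.4×10²⁰.

1.4×10²⁰ molecules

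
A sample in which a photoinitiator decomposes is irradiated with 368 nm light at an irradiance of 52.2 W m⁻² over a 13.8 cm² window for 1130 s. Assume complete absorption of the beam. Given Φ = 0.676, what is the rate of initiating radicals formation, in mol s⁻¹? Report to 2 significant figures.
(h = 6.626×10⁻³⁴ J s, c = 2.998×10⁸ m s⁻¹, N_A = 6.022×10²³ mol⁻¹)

Photon energy at 368 nm: hc/λ = (6.626×10⁻³⁴)(2.998×10⁸)/(368×10⁻⁹) = 5.398×10⁻¹⁹ J.
Energy delivered: (52.2 W m⁻²)(13.8×10⁻⁴ m²)(1130 s) = 81.40 J.
Photons incident: 81.40 / 5.398×10⁻¹⁹ = 1.508×10²⁰, i.e. 1.508×10²⁰/6.022×10²³ = 2.504×10⁻⁴ mol.
Product formed: 0.676 × 2.504×10⁻⁴ = 1.693×10⁻⁴ mol.
Rate: 1.693×10⁻⁴ / 1130 s = 1.5×10⁻⁷ mol s⁻¹.

1.5×10⁻⁷ mol s⁻¹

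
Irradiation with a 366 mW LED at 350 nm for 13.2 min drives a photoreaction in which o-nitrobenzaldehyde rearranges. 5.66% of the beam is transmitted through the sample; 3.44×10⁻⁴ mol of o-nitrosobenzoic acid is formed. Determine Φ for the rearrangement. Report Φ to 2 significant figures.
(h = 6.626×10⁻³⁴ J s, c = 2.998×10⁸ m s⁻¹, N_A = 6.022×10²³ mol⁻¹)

Photon energy at 350 nm: hc/λ = (6.626×10⁻³⁴)(2.998×10⁸)/(350×10⁻⁹) = 5.676×10⁻¹⁹ J.
Energy delivered: (366 mW)(792 s) = 289.9 J.
Photons incident: 289.9 / 5.676×10⁻¹⁹ = 5.107×10²⁰, i.e. 5.107×10²⁰/6.022×10²³ = 8.481×10⁻⁴ mol.
Fraction absorbed: 1 − 5.66/100 = 0.9434.
Photons absorbed: 0.9434 × 8.481×10⁻⁴ = 8.001×10⁻⁴ mol.
Φ = 3.44×10⁻⁴ mol / 8.001×10⁻⁴ mol photons = 0.43.

Φ = 0.43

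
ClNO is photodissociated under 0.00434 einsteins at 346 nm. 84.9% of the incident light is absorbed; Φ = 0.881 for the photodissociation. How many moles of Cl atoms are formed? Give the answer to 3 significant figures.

Photons absorbed: 0.849 × 0.00434 = 0.003685 mol.
Product: Φ × n_abs = 0.881 × 0.003685 = 0.003246 mol.

0.00325 mol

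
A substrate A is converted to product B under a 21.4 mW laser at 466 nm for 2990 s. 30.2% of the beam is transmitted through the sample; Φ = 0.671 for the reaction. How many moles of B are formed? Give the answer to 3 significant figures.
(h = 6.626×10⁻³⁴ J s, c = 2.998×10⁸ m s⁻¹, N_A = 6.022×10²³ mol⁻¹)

1.17×10⁻⁴ mol

Photon energy at 466 nm: hc/λ = (6.626×10⁻³⁴)(2.998×10⁸)/(466×10⁻⁹) = 4.263×10⁻¹⁹ J.
Energy delivered: (21.4 mW)(2990 s) = 63.99 J.
Photons incident: 63.99 / 4.263×10⁻¹⁹ = 1.501×10²⁰, i.e. 1.501×10²⁰/6.022×10²³ = 2.493×10⁻⁴ mol.
Fraction absorbed: 1 − 30.2/100 = 0.6980.
Photons absorbed: 0.6980 × 2.493×10⁻⁴ = 1.740×10⁻⁴ mol.
Product: Φ × n_abs = 0.671 × 1.740×10⁻⁴ = 1.168×10⁻⁴ mol.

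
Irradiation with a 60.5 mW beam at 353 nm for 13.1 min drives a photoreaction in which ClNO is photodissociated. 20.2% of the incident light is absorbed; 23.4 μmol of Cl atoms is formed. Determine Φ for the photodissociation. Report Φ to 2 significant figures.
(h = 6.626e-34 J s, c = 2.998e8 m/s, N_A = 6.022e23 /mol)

Φ = 0.83

Product: 23.4 μmol = 2.34e-5 mol.
Photon energy at 353 nm: hc/λ = (6.626e-34)(2.998e8)/(353e-9) = 5.627e-19 J.
Energy delivered: (60.5 mW)(786 s) = 47.55 J.
Photons incident: 47.55 / 5.627e-19 = 8.450e19, i.e. 8.450e19/6.022e23 = 1.403e-4 mol.
Photons absorbed: 0.202 × 1.403e-4 = 2.834e-5 mol.
Φ = 2.34e-5 mol / 2.834e-5 mol photons = 0.83.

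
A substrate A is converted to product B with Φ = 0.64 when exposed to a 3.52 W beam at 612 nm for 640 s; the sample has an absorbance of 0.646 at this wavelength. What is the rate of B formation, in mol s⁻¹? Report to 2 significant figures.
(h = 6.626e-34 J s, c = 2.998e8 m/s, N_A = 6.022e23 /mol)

Photon energy at 612 nm: hc/λ = (6.626e-34)(2.998e8)/(612e-9) = 3.246e-19 J.
Energy delivered: (3.52 W)(640 s) = 2253 J.
Photons incident: 2253 / 3.246e-19 = 6.941e21, i.e. 6.941e21/6.022e23 = 0.01153 mol.
Fraction absorbed: 1 − 10^(−0.646) = 0.7741.
Photons absorbed: 0.7741 × 0.01153 = 0.008925 mol.
Product formed: 0.64 × 0.008925 = 0.005712 mol.
Rate: 0.005712 / 640 s = 8.9e-6 mol s⁻¹.

8.9e-6 mol s⁻¹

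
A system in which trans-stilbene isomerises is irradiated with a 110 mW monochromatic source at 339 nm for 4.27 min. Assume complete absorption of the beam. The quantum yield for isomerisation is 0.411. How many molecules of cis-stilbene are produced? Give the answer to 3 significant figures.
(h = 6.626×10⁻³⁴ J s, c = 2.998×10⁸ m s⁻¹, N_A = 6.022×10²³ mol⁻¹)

Photon energy at 339 nm: hc/λ = (6.626×10⁻³⁴)(2.998×10⁸)/(339×10⁻⁹) = 5.860×10⁻¹⁹ J.
Energy delivered: (110 mW)(256.2 s) = 28.18 J.
Photons incident: 28.18 / 5.860×10⁻¹⁹ = 4.809×10¹⁹, i.e. 4.809×10¹⁹/6.022×10²³ = 7.986×10⁻⁵ mol.
Product: Φ × n_abs = 0.411 × 7.986×10⁻⁵ = 3.282×10⁻⁵ mol.
As a count: 3.282×10⁻⁵ × 6.022×10²³ = 1.98×10¹⁹.

1.98×10¹⁹ molecules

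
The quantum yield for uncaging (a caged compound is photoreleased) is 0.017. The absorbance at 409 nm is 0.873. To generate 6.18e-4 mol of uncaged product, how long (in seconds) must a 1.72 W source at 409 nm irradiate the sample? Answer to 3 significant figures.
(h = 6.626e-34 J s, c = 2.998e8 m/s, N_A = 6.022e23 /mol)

Photons that must be absorbed: 6.18e-4 / 0.017 = 0.03635 mol.
Fraction absorbed: 1 − 10^(−0.873) = 0.8660.
Incident photons needed: 0.03635 / 0.8660 = 0.04197 mol.
Photon energy: hc/λ = 4.857e-19 J; per mole, 2.925e5 J mol⁻¹.
Energy required: 0.04197 × 2.925e5 = 1.228e4 J.
Time: 1.228e4 J / 1.72 W = 7140 s.

t ≈ 7140 s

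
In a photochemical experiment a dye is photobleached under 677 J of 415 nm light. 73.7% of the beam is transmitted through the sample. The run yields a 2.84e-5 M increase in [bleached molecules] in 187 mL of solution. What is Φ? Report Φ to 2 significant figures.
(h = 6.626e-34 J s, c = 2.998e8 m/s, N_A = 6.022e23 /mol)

Φ = 0.0086

Product: (2.84e-5 M)(0.187 L) = 5.311e-6 mol.
Photon energy at 415 nm: hc/λ = (6.626e-34)(2.998e8)/(415e-9) = 4.787e-19 J.
Photons incident: 677 / 4.787e-19 = 1.414e21, i.e. 1.414e21/6.022e23 = 0.002348 mol.
Fraction absorbed: 1 − 73.7/100 = 0.2630.
Photons absorbed: 0.2630 × 0.002348 = 6.175e-4 mol.
Φ = 5.311e-6 mol / 6.175e-4 mol photons = 0.0086.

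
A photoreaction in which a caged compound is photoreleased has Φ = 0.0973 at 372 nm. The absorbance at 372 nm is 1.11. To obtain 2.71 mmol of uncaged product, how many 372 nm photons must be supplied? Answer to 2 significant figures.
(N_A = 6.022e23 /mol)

1.8e22 photons

Product: 2.71 mmol = 0.00271 mol.
Photons that must be absorbed: 0.00271 / 0.0973 = 0.02785 mol.
Fraction absorbed: 1 − 10^(−1.11) = 0.9224.
Incident photons needed: 0.02785 / 0.9224 = 0.03019 mol.
Photon count: 0.03019 × 6.022e23 = 1.8e22.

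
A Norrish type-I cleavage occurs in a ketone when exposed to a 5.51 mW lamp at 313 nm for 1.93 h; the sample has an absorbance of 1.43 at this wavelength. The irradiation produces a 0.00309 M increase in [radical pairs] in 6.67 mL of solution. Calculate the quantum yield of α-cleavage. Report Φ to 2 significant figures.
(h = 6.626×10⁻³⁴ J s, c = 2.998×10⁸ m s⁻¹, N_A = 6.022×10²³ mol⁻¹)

Φ = 0.21

Product: (0.00309 M)(0.00667 L) = 2.061×10⁻⁵ mol.
Photon energy at 313 nm: hc/λ = (6.626×10⁻³⁴)(2.998×10⁸)/(313×10⁻⁹) = 6.347×10⁻¹⁹ J.
Energy delivered: (5.51 mW)(6948 s) = 38.28 J.
Photons incident: 38.28 / 6.347×10⁻¹⁹ = 6.031×10¹⁹, i.e. 6.031×10¹⁹/6.022×10²³ = 1.001×10⁻⁴ mol.
Fraction absorbed: 1 − 10^(−1.43) = 0.9628.
Photons absorbed: 0.9628 × 1.001×10⁻⁴ = 9.638×10⁻⁵ mol.
Φ = 2.061×10⁻⁵ mol / 9.638×10⁻⁵ mol photons = 0.21.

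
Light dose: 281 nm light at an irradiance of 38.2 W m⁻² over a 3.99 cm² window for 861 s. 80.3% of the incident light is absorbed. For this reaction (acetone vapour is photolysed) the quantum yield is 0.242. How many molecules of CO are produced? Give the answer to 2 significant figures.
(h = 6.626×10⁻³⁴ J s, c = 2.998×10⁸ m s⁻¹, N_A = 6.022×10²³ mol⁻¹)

Photon energy at 281 nm: hc/λ = (6.626×10⁻³⁴)(2.998×10⁸)/(281×10⁻⁹) = 7.069×10⁻¹⁹ J.
Energy delivered: (38.2 W m⁻²)(3.99×10⁻⁴ m²)(861 s) = 13.12 J.
Photons incident: 13.12 / 7.069×10⁻¹⁹ = 1.856×10¹⁹, i.e. 1.856×10¹⁹/6.022×10²³ = 3.082×10⁻⁵ mol.
Photons absorbed: 0.803 × 3.082×10⁻⁵ = 2.475×10⁻⁵ mol.
Product: Φ × n_abs = 0.242 × 2.475×10⁻⁵ = 5.989×10⁻⁶ mol.
As a count: 5.989×10⁻⁶ × 6.022×10²³ = 3.6×10¹⁸.

3.6×10¹⁸ molecules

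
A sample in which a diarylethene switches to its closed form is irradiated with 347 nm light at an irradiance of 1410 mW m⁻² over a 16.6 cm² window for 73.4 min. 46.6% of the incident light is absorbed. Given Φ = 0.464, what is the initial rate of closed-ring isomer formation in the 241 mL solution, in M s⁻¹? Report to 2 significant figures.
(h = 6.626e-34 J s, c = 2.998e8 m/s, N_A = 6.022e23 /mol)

6.1e-9 M s⁻¹

Photon energy at 347 nm: hc/λ = (6.626e-34)(2.998e8)/(347e-9) = 5.725e-19 J.
Energy delivered: (1410 mW m⁻²)(16.6e-4 m²)(4404 s) = 10.31 J.
Photons incident: 10.31 / 5.725e-19 = 1.801e19, i.e. 1.801e19/6.022e23 = 2.991e-5 mol.
Photons absorbed: 0.466 × 2.991e-5 = 1.394e-5 mol.
Product formed: 0.464 × 1.394e-5 = 6.468e-6 mol.
Rate: 6.468e-6 mol / (4404 s × 0.241 L) = 6.1e-9 M s⁻¹.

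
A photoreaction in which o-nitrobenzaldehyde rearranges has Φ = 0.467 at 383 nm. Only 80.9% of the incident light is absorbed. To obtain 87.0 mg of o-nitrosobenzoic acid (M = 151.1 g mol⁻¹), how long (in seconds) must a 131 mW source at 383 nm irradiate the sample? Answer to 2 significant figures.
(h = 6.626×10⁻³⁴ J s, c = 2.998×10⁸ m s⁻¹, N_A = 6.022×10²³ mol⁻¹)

t ≈ 3600 s

Product: 87.0 mg / 151.1 g mol⁻¹ = 5.758×10⁻⁴ mol.
Photons that must be absorbed: 5.758×10⁻⁴ / 0.467 = 0.001233 mol.
Incident photons needed: 0.001233 / 0.809 = 0.001524 mol.
Photon energy: hc/λ = 5.187×10⁻¹⁹ J; per mole, 3.124×10⁵ J mol⁻¹.
Energy required: 0.001524 × 3.124×10⁵ = 476.1 J.
Time: 476.1 J / 0.131 W = 3600 s.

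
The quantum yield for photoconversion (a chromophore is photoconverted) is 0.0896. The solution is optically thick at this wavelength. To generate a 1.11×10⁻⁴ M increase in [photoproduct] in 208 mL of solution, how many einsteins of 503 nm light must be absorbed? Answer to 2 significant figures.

2.6×10⁻⁴ einstein

Product: (1.11×10⁻⁴ M)(0.208 L) = 2.309×10⁻⁵ mol.
Photons that must be absorbed: 2.309×10⁻⁵ / 0.0896 = 2.577×10⁻⁴ mol.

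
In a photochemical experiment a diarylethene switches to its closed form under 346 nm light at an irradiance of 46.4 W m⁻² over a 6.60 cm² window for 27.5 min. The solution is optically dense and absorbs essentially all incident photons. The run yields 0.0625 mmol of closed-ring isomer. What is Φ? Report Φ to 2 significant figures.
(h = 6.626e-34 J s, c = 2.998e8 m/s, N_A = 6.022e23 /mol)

Product: 0.0625 mmol = 6.25e-5 mol.
Photon energy at 346 nm: hc/λ = (6.626e-34)(2.998e8)/(346e-9) = 5.741e-19 J.
Energy delivered: (46.4 W m⁻²)(6.60e-4 m²)(1650 s) = 50.53 J.
Photons incident: 50.53 / 5.741e-19 = 8.802e19, i.e. 8.802e19/6.022e23 = 1.462e-4 mol.
Φ = 6.25e-5 mol / 1.462e-4 mol photons = 0.43.

Φ = 0.43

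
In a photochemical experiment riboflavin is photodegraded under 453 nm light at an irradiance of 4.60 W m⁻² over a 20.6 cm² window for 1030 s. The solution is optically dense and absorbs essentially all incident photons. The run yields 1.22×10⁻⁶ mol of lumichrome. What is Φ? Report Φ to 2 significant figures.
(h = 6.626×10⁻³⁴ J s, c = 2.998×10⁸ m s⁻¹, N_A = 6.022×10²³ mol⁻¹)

Photon energy at 453 nm: hc/λ = (6.626×10⁻³⁴)(2.998×10⁸)/(453×10⁻⁹) = 4.385×10⁻¹⁹ J.
Energy delivered: (4.60 W m⁻²)(20.6×10⁻⁴ m²)(1030 s) = 9.760 J.
Photons incident: 9.760 / 4.385×10⁻¹⁹ = 2.226×10¹⁹, i.e. 2.226×10¹⁹/6.022×10²³ = 3.696×10⁻⁵ mol.
Φ = 1.22×10⁻⁶ mol / 3.696×10⁻⁵ mol photons = 0.033.

Φ = 0.033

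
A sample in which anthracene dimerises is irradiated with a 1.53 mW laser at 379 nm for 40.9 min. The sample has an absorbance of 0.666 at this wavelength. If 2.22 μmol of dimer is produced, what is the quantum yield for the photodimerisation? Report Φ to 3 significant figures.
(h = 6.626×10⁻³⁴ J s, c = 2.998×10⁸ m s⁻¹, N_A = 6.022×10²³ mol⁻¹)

Product: 2.22 μmol = 2.22×10⁻⁶ mol.
Photon energy at 379 nm: hc/λ = (6.626×10⁻³⁴)(2.998×10⁸)/(379×10⁻⁹) = 5.241×10⁻¹⁹ J.
Energy delivered: (1.53 mW)(2454 s) = 3.755 J.
Photons incident: 3.755 / 5.241×10⁻¹⁹ = 7.165×10¹⁸, i.e. 7.165×10¹⁸/6.022×10²³ = 1.190×10⁻⁵ mol.
Fraction absorbed: 1 − 10^(−0.666) = 0.7842.
Photons absorbed: 0.7842 × 1.190×10⁻⁵ = 9.332×10⁻⁶ mol.
Φ = 2.22×10⁻⁶ mol / 9.332×10⁻⁶ mol photons = 0.238.

Φ = 0.238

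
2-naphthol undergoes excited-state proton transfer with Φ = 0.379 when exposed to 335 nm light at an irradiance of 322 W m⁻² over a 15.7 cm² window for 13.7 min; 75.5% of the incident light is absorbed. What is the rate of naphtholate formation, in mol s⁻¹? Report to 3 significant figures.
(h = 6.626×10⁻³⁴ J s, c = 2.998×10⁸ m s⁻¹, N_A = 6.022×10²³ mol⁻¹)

4.05×10⁻⁷ mol s⁻¹

Photon energy at 335 nm: hc/λ = (6.626×10⁻³⁴)(2.998×10⁸)/(335×10⁻⁹) = 5.930×10⁻¹⁹ J.
Energy delivered: (322 W m⁻²)(15.7×10⁻⁴ m²)(822 s) = 415.6 J.
Photons incident: 415.6 / 5.930×10⁻¹⁹ = 7.008×10²⁰, i.e. 7.008×10²⁰/6.022×10²³ = 0.001164 mol.
Photons absorbed: 0.755 × 0.001164 = 8.788×10⁻⁴ mol.
Product formed: 0.379 × 8.788×10⁻⁴ = 3.331×10⁻⁴ mol.
Rate: 3.331×10⁻⁴ / 822 s = 4.05×10⁻⁷ mol s⁻¹.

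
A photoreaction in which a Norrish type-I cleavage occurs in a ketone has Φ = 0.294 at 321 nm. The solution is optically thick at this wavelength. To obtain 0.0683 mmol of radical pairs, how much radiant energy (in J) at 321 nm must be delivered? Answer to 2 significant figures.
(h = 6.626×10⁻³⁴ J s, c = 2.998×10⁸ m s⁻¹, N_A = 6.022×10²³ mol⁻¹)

Product: 0.0683 mmol = 6.83×10⁻⁵ mol.
Photons that must be absorbed: 6.83×10⁻⁵ / 0.294 = 2.323×10⁻⁴ mol.
Photon energy: hc/λ = 6.188×10⁻¹⁹ J; per mole, 3.726×10⁵ J mol⁻¹.
Energy required: 2.323×10⁻⁴ × 3.726×10⁵ = 87 J.

87 J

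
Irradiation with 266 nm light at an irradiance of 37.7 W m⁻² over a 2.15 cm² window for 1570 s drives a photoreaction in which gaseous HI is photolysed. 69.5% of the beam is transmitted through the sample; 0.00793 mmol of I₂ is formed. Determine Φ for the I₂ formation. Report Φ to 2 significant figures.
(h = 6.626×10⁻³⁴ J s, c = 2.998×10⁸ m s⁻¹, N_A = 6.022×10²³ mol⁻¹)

Φ = 0.92

Product: 0.00793 mmol = 7.93×10⁻⁶ mol.
Photon energy at 266 nm: hc/λ = (6.626×10⁻³⁴)(2.998×10⁸)/(266×10⁻⁹) = 7.468×10⁻¹⁹ J.
Energy delivered: (37.7 W m⁻²)(2.15×10⁻⁴ m²)(1570 s) = 12.73 J.
Photons incident: 12.73 / 7.468×10⁻¹⁹ = 1.705×10¹⁹, i.e. 1.705×10¹⁹/6.022×10²³ = 2.831×10⁻⁵ mol.
Fraction absorbed: 1 − 69.5/100 = 0.3050.
Photons absorbed: 0.3050 × 2.831×10⁻⁵ = 8.635×10⁻⁶ mol.
Φ = 7.93×10⁻⁶ mol / 8.635×10⁻⁶ mol photons = 0.92.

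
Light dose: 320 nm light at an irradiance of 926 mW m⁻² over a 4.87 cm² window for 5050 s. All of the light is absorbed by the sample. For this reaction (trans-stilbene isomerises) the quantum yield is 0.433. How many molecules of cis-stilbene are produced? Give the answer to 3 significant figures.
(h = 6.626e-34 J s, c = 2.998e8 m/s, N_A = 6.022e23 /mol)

Photon energy at 320 nm: hc/λ = (6.626e-34)(2.998e8)/(320e-9) = 6.208e-19 J.
Energy delivered: (926 mW m⁻²)(4.87e-4 m²)(5050 s) = 2.277 J.
Photons incident: 2.277 / 6.208e-19 = 3.668e18, i.e. 3.668e18/6.022e23 = 6.091e-6 mol.
Product: Φ × n_abs = 0.433 × 6.091e-6 = 2.637e-6 mol.
As a count: 2.637e-6 × 6.022e23 = 1.59e18.

1.59e18 molecules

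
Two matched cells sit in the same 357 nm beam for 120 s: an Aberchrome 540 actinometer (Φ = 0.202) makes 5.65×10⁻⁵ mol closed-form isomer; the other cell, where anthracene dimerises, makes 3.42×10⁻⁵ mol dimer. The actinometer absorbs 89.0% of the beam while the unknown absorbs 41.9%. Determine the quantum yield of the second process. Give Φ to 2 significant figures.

Photons absorbed by the actinometer: 5.65×10⁻⁵ / 0.202 = 2.797×10⁻⁴ mol.
Incident flux: 2.797×10⁻⁴ / 0.890 = 3.143×10⁻⁴ einstein.
Absorbed by unknown: 0.419 × 3.143×10⁻⁴ = 1.317×10⁻⁴ mol.
Φ(unknown) = 3.42×10⁻⁵ / 1.317×10⁻⁴ = 0.26.

Φ = 0.26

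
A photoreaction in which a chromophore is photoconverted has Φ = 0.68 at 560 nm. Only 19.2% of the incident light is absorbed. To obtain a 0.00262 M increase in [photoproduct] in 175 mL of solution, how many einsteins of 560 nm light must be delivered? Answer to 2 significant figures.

Product: (0.00262 M)(0.175 L) = 4.585×10⁻⁴ mol.
Photons that must be absorbed: 4.585×10⁻⁴ / 0.68 = 6.743×10⁻⁴ mol.
Incident photons needed: 6.743×10⁻⁴ / 0.192 = 0.003512 mol.

0.0035 einstein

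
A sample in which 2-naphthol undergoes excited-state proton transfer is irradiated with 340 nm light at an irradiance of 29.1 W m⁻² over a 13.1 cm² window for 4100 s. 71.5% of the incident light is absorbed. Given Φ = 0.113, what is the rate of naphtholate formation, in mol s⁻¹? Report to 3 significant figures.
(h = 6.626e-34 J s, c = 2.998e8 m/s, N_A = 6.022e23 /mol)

8.75e-9 mol s⁻¹

Photon energy at 340 nm: hc/λ = (6.626e-34)(2.998e8)/(340e-9) = 5.843e-19 J.
Energy delivered: (29.1 W m⁻²)(13.1e-4 m²)(4100 s) = 156.3 J.
Photons incident: 156.3 / 5.843e-19 = 2.675e20, i.e. 2.675e20/6.022e23 = 4.442e-4 mol.
Photons absorbed: 0.715 × 4.442e-4 = 3.176e-4 mol.
Product formed: 0.113 × 3.176e-4 = 3.589e-5 mol.
Rate: 3.589e-5 / 4100 s = 8.75e-9 mol s⁻¹.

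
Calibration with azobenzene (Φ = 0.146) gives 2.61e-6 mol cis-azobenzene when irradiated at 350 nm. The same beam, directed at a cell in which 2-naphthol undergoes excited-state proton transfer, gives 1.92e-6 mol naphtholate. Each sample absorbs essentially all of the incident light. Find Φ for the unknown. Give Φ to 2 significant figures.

Φ = 0.11

Photons absorbed by the actinometer: 2.61e-6 / 0.146 = 1.788e-5 mol.
Φ(unknown) = 1.92e-6 / 1.788e-5 = 0.11.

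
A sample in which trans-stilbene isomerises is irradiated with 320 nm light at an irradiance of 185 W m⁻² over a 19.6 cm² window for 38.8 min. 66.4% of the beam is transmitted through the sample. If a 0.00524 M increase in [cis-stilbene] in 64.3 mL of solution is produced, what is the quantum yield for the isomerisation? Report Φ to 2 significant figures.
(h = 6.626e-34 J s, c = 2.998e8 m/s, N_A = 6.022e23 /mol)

Φ = 0.44

Product: (0.00524 M)(0.0643 L) = 3.369e-4 mol.
Photon energy at 320 nm: hc/λ = (6.626e-34)(2.998e8)/(320e-9) = 6.208e-19 J.
Energy delivered: (185 W m⁻²)(19.6e-4 m²)(2328 s) = 844.1 J.
Photons incident: 844.1 / 6.208e-19 = 1.360e21, i.e. 1.360e21/6.022e23 = 0.002258 mol.
Fraction absorbed: 1 − 66.4/100 = 0.3360.
Photons absorbed: 0.3360 × 0.002258 = 7.587e-4 mol.
Φ = 3.369e-4 mol / 7.587e-4 mol photons = 0.44.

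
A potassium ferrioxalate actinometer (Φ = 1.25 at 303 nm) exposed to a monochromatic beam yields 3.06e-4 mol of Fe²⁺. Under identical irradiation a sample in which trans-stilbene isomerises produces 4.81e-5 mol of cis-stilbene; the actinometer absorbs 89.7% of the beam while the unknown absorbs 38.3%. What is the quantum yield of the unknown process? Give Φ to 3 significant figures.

Photons absorbed by the actinometer: 3.06e-4 / 1.25 = 2.448e-4 mol.
Incident flux: 2.448e-4 / 0.897 = 2.729e-4 einstein.
Absorbed by unknown: 0.383 × 2.729e-4 = 1.045e-4 mol.
Φ(unknown) = 4.81e-5 / 1.045e-4 = 0.460.

Φ = 0.460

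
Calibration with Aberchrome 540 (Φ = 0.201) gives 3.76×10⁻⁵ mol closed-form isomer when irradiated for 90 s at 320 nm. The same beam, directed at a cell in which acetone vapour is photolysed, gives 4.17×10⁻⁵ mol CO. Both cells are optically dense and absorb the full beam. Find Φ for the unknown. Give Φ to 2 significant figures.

Photons absorbed by the actinometer: 3.76×10⁻⁵ / 0.201 = 1.871×10⁻⁴ mol.
Φ(unknown) = 4.17×10⁻⁵ / 1.871×10⁻⁴ = 0.22.

Φ = 0.22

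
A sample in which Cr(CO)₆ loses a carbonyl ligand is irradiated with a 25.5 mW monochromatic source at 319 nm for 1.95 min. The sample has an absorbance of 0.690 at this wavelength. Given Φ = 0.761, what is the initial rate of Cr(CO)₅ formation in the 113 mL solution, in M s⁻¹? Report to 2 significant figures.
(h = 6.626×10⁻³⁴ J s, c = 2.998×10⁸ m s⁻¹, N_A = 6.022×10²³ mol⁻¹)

Photon energy at 319 nm: hc/λ = (6.626×10⁻³⁴)(2.998×10⁸)/(319×10⁻⁹) = 6.227×10⁻¹⁹ J.
Energy delivered: (25.5 mW)(117 s) = 2.984 J.
Photons incident: 2.984 / 6.227×10⁻¹⁹ = 4.792×10¹⁸, i.e. 4.792×10¹⁸/6.022×10²³ = 7.957×10⁻⁶ mol.
Fraction absorbed: 1 − 10^(−0.690) = 0.7958.
Photons absorbed: 0.7958 × 7.957×10⁻⁶ = 6.332×10⁻⁶ mol.
Product formed: 0.761 × 6.332×10⁻⁶ = 4.819×10⁻⁶ mol.
Rate: 4.819×10⁻⁶ mol / (117 s × 0.113 L) = 3.6×10⁻⁷ M s⁻¹.

3.6×10⁻⁷ M s⁻¹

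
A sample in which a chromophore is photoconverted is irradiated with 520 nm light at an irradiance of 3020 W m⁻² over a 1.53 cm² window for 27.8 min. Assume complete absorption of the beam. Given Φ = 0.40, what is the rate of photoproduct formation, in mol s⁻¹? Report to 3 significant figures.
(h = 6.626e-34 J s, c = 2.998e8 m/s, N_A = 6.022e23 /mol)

Photon energy at 520 nm: hc/λ = (6.626e-34)(2.998e8)/(520e-9) = 3.820e-19 J.
Energy delivered: (3020 W m⁻²)(1.53e-4 m²)(1668 s) = 770.7 J.
Photons incident: 770.7 / 3.820e-19 = 2.018e21, i.e. 2.018e21/6.022e23 = 0.003351 mol.
Product formed: 0.40 × 0.003351 = 0.001340 mol.
Rate: 0.001340 / 1668 s = 8.03e-7 mol s⁻¹.

8.03e-7 mol s⁻¹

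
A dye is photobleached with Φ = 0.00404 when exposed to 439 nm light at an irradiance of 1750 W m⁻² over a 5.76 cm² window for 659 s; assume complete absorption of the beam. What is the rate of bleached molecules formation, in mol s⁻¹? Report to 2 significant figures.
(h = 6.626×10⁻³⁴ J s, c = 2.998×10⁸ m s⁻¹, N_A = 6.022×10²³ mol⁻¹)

Photon energy at 439 nm: hc/λ = (6.626×10⁻³⁴)(2.998×10⁸)/(439×10⁻⁹) = 4.525×10⁻¹⁹ J.
Energy delivered: (1750 W m⁻²)(5.76×10⁻⁴ m²)(659 s) = 664.3 J.
Photons incident: 664.3 / 4.525×10⁻¹⁹ = 1.468×10²¹, i.e. 1.468×10²¹/6.022×10²³ = 0.002438 mol.
Product formed: 0.00404 × 0.002438 = 9.850×10⁻⁶ mol.
Rate: 9.850×10⁻⁶ / 659 s = 1.5×10⁻⁸ mol s⁻¹.

1.5×10⁻⁸ mol s⁻¹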